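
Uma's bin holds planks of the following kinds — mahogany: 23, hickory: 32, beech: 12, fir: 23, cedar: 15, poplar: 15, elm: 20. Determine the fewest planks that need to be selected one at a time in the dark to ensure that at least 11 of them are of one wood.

An adversary could hand out at most 10 planks per wood: 10 + 10 + 10 + 10 + 10 + 10 + 10 = 70 planks and still no wood has 11.
By pigeonhole, one more plank lands in a wood already at 10, so 71 draws are enough and 70 are not.

71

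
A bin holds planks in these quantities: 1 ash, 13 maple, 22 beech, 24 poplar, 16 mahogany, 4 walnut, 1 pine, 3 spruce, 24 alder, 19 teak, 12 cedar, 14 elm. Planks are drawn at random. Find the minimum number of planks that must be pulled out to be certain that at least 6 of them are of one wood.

50

The 12 woods are the holes; the planks drawn are the pigeons.
To avoid 6 of any one wood, the worst case takes at most 5 of each wood, or every plank of a wood that has fewer than 5.
That gives 1 + 5 + 5 + 5 + 5 + 4 + 1 + 3 + 5 + 5 + 5 + 5 = 49 planks with no wood reaching 6.
The next plank forces some wood to 6, so 49 + 1 = 50.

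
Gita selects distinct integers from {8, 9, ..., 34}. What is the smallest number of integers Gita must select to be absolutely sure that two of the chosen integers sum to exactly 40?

Group the elements by complementary pair {x, 40−x}: {8,32}, {9,31}, {10,30}, …, giving 12 two-element pairs, the single value 20 (it cannot pair with itself since the integers are distinct), and 2 integers whose partner 40−x falls outside [8,34].
By the pigeonhole principle, treating each of those 15 groups as a pigeonhole, one can pick one integer per group — 15 integers — with no two summing to 40.
The 16th integer lands in an occupied pair, forcing a sum of 40.

16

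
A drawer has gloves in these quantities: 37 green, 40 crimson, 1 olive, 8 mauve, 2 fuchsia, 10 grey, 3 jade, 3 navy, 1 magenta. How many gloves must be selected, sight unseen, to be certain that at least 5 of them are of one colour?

27

An adversary could hand out at most 4 gloves per colour (5 colours run out sooner): 4 + 4 + 1 + 4 + 2 + 4 + 3 + 3 + 1 = 26 gloves and still no colour has 5.
Pigeonhole: one more glove lands in a colour already at 4, so 27 draws are enough and 26 are not.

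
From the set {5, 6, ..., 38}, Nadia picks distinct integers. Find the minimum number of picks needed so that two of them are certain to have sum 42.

19

Group the elements by complementary pair {x, 42−x}: {5,37}, {6,36}, {7,35}, …, giving 16 two-element pairs, the single value 21 (it cannot pair with itself since the integers are distinct), and 1 integer whose partner 42−x falls outside [5,38].
Treating each of those 18 groups as a pigeonhole, one can pick one integer per group — 18 integers — with no two summing to 42.
The 19th integer lands in an occupied pair, forcing a sum of 42.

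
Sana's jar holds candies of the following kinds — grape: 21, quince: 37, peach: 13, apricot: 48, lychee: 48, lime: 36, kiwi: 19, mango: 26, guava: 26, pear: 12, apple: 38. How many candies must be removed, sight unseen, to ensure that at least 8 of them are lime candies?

296

In the worst case for collecting lime candies, every non-lime candy comes out first.
There are 21 + 37 + 13 + 48 + 48 + 19 + 26 + 26 + 12 + 38 = 288 non-lime candies altogether.
After those, each further candy must be lime, so 288 + 8 = 296 draws guarantee 8 lime candies.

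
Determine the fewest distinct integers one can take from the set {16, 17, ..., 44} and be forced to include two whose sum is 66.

19

Two chosen integers sum to 66 exactly when both halves of some pair {x, 66−x} with 22 ≤ x ≤ 66−x ≤ 44 are chosen — 11 such pairs.
The remaining 7 elements (those with no distinct partner in range) can never complete a 66-sum, so the worst case takes all of them and one from each pair: 7 + 11 = 18.
By pigeonhole, the 19th integer has to be the second member of some pair, so 18 + 1 = 19.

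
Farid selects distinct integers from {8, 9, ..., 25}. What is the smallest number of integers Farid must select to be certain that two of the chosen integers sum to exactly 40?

14

Group the elements by complementary pair {x, 40−x}: {15,25}, {16,24}, {17,23}, …, giving 5 two-element pairs, the single value 20 (it cannot pair with itself since the integers are distinct), and 7 integers whose partner 40−x falls outside [8,25].
Treating each of those 13 groups as a pigeonhole, one can pick one integer per group — 13 integers — with no two summing to 40.
The 14th integer lands in an occupied pair, forcing a sum of 40.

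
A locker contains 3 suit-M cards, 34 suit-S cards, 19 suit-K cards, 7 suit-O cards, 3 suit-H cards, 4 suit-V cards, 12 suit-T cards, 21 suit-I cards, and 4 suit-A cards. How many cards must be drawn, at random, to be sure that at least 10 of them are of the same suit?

58

An adversary could hand out at most 9 cards per suit (5 suits run out sooner): 3 + 9 + 9 + 7 + 3 + 4 + 9 + 9 + 4 = 57 cards and still no suit has 10.
Pigeonhole: one more card lands in a suit already at 9, so 58 draws are enough and 57 are not.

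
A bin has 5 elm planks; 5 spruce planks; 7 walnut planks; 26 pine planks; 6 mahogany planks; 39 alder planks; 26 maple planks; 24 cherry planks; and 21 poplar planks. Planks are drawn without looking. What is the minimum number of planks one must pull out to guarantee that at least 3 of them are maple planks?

In the worst case for collecting maple planks, every non-maple plank comes out first.
There are 5 + 5 + 7 + 26 + 6 + 39 + 24 + 21 = 133 non-maple planks altogether.
After those, each further plank must be maple, so 133 + 3 = 136 draws guarantee 3 maple planks.

136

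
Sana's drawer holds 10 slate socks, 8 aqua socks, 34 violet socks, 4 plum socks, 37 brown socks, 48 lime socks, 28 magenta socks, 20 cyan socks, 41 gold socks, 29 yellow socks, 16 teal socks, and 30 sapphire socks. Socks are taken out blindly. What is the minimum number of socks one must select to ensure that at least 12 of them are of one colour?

122

Put each drawn sock into a box by colour. The largest draw with every box below 12 takes min(count, 11) from each colour; colours with fewer than 11 contribute all they have.
Σ min(cᵢ, 11) = 10 + 8 + 11 + 4 + 11 + 11 + 11 + 11 + 11 + 11 + 11 + 11 = 121.
Draw number 121 + 1 = 122 must push one box to 12.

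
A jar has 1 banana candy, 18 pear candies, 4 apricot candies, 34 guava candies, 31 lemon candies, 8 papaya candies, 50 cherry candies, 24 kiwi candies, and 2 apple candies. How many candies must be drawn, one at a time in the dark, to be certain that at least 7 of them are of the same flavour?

44

Pigeonhole: the 9 flavours are the holes; the candies drawn are the pigeons.
To avoid 7 of any one flavour, the worst case takes at most 6 of each flavour, or every candy of a flavour that has fewer than 6.
That gives 1 + 6 + 4 + 6 + 6 + 6 + 6 + 6 + 2 = 43 candies with no flavour reaching 7.
The next candy forces some flavour to 7, so 43 + 1 = 44.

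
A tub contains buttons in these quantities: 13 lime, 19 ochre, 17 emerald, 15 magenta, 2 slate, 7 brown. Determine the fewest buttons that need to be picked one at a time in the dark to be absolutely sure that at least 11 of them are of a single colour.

By pigeonhole, the 6 colours are the holes; the buttons drawn are the pigeons.
To avoid 11 of any one colour, the worst case takes at most 10 of each colour, or every button of a colour that has fewer than 10.
That gives 10 + 10 + 10 + 10 + 2 + 7 = 49 buttons with no colour reaching 11.
The next button forces some colour to 11, so 49 + 1 = 50.

50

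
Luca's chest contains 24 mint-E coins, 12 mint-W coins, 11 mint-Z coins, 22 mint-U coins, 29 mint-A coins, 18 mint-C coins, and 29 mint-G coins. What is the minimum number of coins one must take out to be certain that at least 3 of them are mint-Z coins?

In the worst case for collecting mint-Z coins, every non-mint-Z coin comes out first.
There are 24 + 12 + 22 + 29 + 18 + 29 = 134 non-mint-Z coins altogether.
After those, each further coin must be mint-Z, so 134 + 3 = 137 draws guarantee 3 mint-Z coins.

137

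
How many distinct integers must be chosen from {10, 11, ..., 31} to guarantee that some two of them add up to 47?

15

Two chosen integers sum to 47 exactly when both halves of some pair {x, 47−x} with 16 ≤ x ≤ 47−x ≤ 31 are chosen — 8 such pairs.
The remaining 6 elements (those with no distinct partner in range) can never complete a 47-sum, so the worst case takes all of them and one from each pair: 6 + 8 = 14.
The 15th integer has to be the second member of some pair, so 14 + 1 = 15.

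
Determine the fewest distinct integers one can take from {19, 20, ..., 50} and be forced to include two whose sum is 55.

24

Two chosen integers sum to 55 exactly when both halves of some pair {x, 55−x} with 19 ≤ x ≤ 55−x ≤ 36 are chosen — 9 such pairs.
The remaining 14 elements (those with no distinct partner in range) can never complete a 55-sum, so the worst case takes all of them and one from each pair: 14 + 9 = 23.
By the pigeonhole principle, the 24th integer has to be the second member of some pair, so 23 + 1 = 24.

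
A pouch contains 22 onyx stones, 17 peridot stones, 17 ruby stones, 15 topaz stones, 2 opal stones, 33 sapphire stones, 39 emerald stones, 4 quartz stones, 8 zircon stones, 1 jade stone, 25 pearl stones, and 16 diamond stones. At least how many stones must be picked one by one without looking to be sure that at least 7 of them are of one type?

The 12 types are the holes; the stones drawn are the pigeons.
To avoid 7 of any one type, the worst case takes at most 6 of each type, or every stone of a type that has fewer than 6.
That gives 6 + 6 + 6 + 6 + 2 + 6 + 6 + 4 + 6 + 1 + 6 + 6 = 61 stones with no type reaching 7.
The next stone forces some type to 7, so 61 + 1 = 62.

62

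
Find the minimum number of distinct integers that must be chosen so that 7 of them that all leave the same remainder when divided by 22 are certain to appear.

By pigeonhole, the 22 residue classes mod 22 are the pigeonholes.
With 132 integers one could put 6 in each residue class and have no class reach 7.
The 133rd integer pushes some class to 7, so 22·6 + 1 = 133.

133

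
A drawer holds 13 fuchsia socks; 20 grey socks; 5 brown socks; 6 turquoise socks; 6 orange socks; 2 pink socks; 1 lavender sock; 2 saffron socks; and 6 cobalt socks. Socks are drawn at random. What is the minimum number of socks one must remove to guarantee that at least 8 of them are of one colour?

Put each drawn sock into a box by colour. The largest draw with every box below 8 takes min(count, 7) from each colour; colours with fewer than 7 contribute all they have.
Σ min(cᵢ, 7) = 7 + 7 + 5 + 6 + 6 + 2 + 1 + 2 + 6 = 42.
Draw number 42 + 1 = 43 must push one box to 8.

43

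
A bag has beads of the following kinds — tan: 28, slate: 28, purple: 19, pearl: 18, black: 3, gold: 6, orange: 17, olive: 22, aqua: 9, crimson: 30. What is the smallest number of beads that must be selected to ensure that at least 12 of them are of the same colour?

An adversary could hand out at most 11 beads per colour (black, gold, aqua run out sooner): 11 + 11 + 11 + 11 + 3 + 6 + 11 + 11 + 9 + 11 = 95 beads and still no colour has 12.
By the pigeonhole principle, one more bead lands in a colour already at 11, so 96 draws are enough and 95 are not.

96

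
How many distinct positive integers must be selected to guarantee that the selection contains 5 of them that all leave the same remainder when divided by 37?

The 37 residue classes mod 37 are the pigeonholes.
With 148 integers one could put 4 in each residue class and have no class reach 5.
The 149th integer pushes some class to 5, so 37·4 + 1 = 149.

149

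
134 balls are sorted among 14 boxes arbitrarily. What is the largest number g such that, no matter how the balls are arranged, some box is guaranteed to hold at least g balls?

10

The 14 boxes are the holes and the 134 balls are the pigeons.
If every box held at most 9 balls, the total would be at most 14 × 9 = 126, which is less than 134.
So some box holds at least ⌈134/14⌉ = 10 balls.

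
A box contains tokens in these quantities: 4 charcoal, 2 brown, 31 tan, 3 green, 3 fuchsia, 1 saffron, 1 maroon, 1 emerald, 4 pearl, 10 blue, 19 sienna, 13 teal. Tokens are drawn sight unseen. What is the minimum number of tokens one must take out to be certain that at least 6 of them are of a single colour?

40

By pigeonhole, the 12 colours are the holes; the tokens drawn are the pigeons.
To avoid 6 of any one colour, the worst case takes at most 5 of each colour, or every token of a colour that has fewer than 5.
That gives 4 + 2 + 5 + 3 + 3 + 1 + 1 + 1 + 4 + 5 + 5 + 5 = 39 tokens with no colour reaching 6.
The next token forces some colour to 6, so 39 + 1 = 40.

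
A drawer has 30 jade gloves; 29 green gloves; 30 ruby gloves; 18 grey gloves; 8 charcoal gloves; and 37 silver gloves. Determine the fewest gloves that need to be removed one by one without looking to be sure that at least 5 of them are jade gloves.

In the worst case for collecting jade gloves, every non-jade glove comes out first.
There are 29 + 30 + 18 + 8 + 37 = 122 non-jade gloves altogether.
After those, each further glove must be jade, so 122 + 5 = 127 draws guarantee 5 jade gloves.

127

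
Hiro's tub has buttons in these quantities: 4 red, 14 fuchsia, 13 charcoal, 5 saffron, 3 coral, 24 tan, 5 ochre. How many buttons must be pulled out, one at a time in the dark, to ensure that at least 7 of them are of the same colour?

By the pigeonhole principle, put each drawn button into a box by colour. The largest draw with every box below 7 takes min(count, 6) from each colour; colours with fewer than 6 contribute all they have.
Σ min(cᵢ, 6) = 4 + 6 + 6 + 5 + 3 + 6 + 5 = 35.
Draw number 35 + 1 = 36 must push one box to 7.

36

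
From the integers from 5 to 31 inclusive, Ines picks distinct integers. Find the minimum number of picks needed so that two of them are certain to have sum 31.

Group the elements by complementary pair {x, 31−x}: {5,26}, {6,25}, {7,24}, …, giving 11 two-element pairs and 5 integers whose partner 31−x falls outside [5,31].
By the pigeonhole principle, treating each of those 16 groups as a pigeonhole, one can pick one integer per group — 16 integers — with no two summing to 31.
The 17th integer lands in an occupied pair, forcing a sum of 31.

17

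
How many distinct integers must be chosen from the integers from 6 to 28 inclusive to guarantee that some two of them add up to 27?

Group the elements by complementary pair {x, 27−x}: {6,21}, {7,20}, {8,19}, …, giving 8 two-element pairs and 7 integers whose partner 27−x falls outside [6,28].
Treating each of those 15 groups as a pigeonhole, one can pick one integer per group — 15 integers — with no two summing to 27.
The 16th integer lands in an occupied pair, forcing a sum of 27.

16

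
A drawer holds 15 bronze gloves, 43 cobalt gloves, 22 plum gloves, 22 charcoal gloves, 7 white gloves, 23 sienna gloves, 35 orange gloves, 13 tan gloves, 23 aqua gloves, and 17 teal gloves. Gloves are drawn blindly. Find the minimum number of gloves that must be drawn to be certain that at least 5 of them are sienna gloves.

In the worst case for collecting sienna gloves, every non-sienna glove comes out first.
There are 15 + 43 + 22 + 22 + 7 + 35 + 13 + 23 + 17 = 197 non-sienna gloves altogether.
After those, each further glove must be sienna, so 197 + 5 = 202 draws guarantee 5 sienna gloves.

202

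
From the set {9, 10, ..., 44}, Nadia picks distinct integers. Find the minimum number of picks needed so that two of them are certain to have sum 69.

Group the elements by complementary pair {x, 69−x}: {25,44}, {26,43}, {27,42}, …, giving 10 two-element pairs and 16 integers whose partner 69−x falls outside [9,44].
By pigeonhole, treating each of those 26 groups as a pigeonhole, one can pick one integer per group — 26 integers — with no two summing to 69.
The 27th integer lands in an occupied pair, forcing a sum of 69.

27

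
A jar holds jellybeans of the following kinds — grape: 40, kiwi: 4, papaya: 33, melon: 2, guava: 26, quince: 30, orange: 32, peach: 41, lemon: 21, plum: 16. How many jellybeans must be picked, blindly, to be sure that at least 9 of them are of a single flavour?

71

By the pigeonhole principle, the 10 flavours are the holes; the jellybeans drawn are the pigeons.
To avoid 9 of any one flavour, the worst case takes at most 8 of each flavour, or every jellybean of a flavour that has fewer than 8.
That gives 8 + 4 + 8 + 2 + 8 + 8 + 8 + 8 + 8 + 8 = 70 jellybeans with no flavour reaching 9.
The next jellybean forces some flavour to 9, so 70 + 1 = 71.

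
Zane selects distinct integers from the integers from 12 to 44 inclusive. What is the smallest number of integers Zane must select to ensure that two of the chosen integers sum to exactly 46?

Group the elements by complementary pair {x, 46−x}: {12,34}, {13,33}, {14,32}, …, giving 11 two-element pairs, the single value 23 (it cannot pair with itself since the integers are distinct), and 10 integers whose partner 46−x falls outside [12,44].
Treating each of those 22 groups as a pigeonhole, one can pick one integer per group — 22 integers — with no two summing to 46.
The 23rd integer lands in an occupied pair, forcing a sum of 46.

23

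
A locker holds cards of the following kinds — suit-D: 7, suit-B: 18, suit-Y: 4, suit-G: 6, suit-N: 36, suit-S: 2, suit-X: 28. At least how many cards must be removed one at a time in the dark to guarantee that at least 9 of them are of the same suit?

44

The 7 suits are the holes; the cards drawn are the pigeons.
To avoid 9 of any one suit, the worst case takes at most 8 of each suit, or every card of a suit that has fewer than 8.
That gives 7 + 8 + 4 + 6 + 8 + 2 + 8 = 43 cards with no suit reaching 9.
The next card forces some suit to 9, so 43 + 1 = 44.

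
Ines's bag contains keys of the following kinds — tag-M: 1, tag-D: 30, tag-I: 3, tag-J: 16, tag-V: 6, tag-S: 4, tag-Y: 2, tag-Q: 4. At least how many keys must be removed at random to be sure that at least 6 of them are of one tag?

By pigeonhole, put each drawn key into a box by tag. The largest draw with every box below 6 takes min(count, 5) from each tag; tags with fewer than 5 contribute all they have.
Σ min(cᵢ, 5) = 1 + 5 + 3 + 5 + 5 + 4 + 2 + 4 = 29.
Draw number 29 + 1 = 30 must push one box to 6.

30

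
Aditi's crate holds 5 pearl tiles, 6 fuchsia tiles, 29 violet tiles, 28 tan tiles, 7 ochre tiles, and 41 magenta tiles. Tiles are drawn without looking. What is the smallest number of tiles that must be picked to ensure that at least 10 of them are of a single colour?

46

An adversary could hand out at most 9 tiles per colour (pearl, fuchsia, ochre run out sooner): 5 + 6 + 9 + 9 + 7 + 9 = 45 tiles and still no colour has 10.
One more tile lands in a colour already at 9, so 46 draws are enough and 45 are not.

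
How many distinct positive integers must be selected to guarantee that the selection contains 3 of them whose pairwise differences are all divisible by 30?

Integers whose pairwise differences are multiples of 30 are exactly those sharing a remainder mod 30. By the pigeonhole principle, the 30 residue classes mod 30 are the pigeonholes.
With 60 integers one could put 2 in each residue class and have no class reach 3.
The 61st integer pushes some class to 3, so 30·2 + 1 = 61.

61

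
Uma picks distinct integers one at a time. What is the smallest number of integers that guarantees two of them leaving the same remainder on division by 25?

26

The 25 residue classes mod 25 are the pigeonholes.
With 25 integers one could put 1 in each residue class and have no class reach 2.
The 26th integer pushes some class to 2, so 25·1 + 1 = 26.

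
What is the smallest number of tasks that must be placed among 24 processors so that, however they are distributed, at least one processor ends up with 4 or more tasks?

With 72 tasks one could put exactly 3 in each of the 24 processors, and no processor would reach 4.
Pigeonhole: one more task must land in a processor that already has 3, giving it 4.
So 24 × 3 + 1 = 73 tasks are required.

73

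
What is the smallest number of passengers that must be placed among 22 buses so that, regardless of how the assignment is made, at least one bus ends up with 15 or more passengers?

309

With 308 passengers one could put exactly 14 in each of the 22 buses, and no bus would reach 15.
Pigeonhole: one more passenger must land in a bus that already has 14, giving it 15.
So 22 × 14 + 1 = 309 passengers are required.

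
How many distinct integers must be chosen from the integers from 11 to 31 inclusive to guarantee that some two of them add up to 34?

Group the elements by complementary pair {x, 34−x}: {11,23}, {12,22}, {13,21}, …, giving 6 two-element pairs, the single value 17 (it cannot pair with itself since the integers are distinct), and 8 integers whose partner 34−x falls outside [11,31].
Treating each of those 15 groups as a pigeonhole, one can pick one integer per group — 15 integers — with no two summing to 34.
The 16th integer lands in an occupied pair, forcing a sum of 34.

16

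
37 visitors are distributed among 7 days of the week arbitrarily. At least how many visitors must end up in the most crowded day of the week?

6

By the pigeonhole principle, the 7 days of the week are the holes and the 37 visitors are the pigeons.
If every day of the week held at most 5 visitors, the total would be at most 7 × 5 = 35, which is less than 37.
So some day of the week holds at least ⌈37/7⌉ = 6 visitors.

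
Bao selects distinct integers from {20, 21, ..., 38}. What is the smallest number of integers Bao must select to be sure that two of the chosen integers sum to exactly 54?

13

Group the elements by complementary pair {x, 54−x}: {20,34}, {21,33}, {22,32}, …, giving 7 two-element pairs, the single value 27 (it cannot pair with itself since the integers are distinct), and 4 integers whose partner 54−x falls outside [20,38].
Treating each of those 12 groups as a pigeonhole, one can pick one integer per group — 12 integers — with no two summing to 54.
The 13th integer lands in an occupied pair, forcing a sum of 54.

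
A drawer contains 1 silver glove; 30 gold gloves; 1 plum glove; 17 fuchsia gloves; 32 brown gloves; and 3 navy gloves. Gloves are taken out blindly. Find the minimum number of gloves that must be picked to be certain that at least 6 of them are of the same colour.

An adversary could hand out at most 5 gloves per colour (silver, plum, navy run out sooner): 1 + 5 + 1 + 5 + 5 + 3 = 20 gloves and still no colour has 6.
One more glove lands in a colour already at 5, so 21 draws are enough and 20 are not.

21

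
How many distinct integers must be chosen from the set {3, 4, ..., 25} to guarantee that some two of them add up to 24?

15

A set avoiding the sum 24 can contain at most one of each pair {x, 24−x}, plus the 5 elements whose complement lies outside the range or equal to its own complement.
The integers 12, …, 25 (14 of them) are such a set: any two sum to at least 12+13 = 25 > 24.
Pigeonhole: any 15th integer completes one of the 9 pairs, so 15 choices force a sum of 24.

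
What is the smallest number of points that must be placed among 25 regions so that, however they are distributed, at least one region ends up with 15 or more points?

With 350 points one could put exactly 14 in each of the 25 regions, and no region would reach 15.
By pigeonhole, one more point must land in a region that already has 14, giving it 15.
So 25 × 14 + 1 = 351 points are required.

351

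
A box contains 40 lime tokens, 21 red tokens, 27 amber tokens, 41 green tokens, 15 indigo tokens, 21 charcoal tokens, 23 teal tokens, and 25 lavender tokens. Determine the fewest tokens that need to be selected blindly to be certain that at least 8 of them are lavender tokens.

196

In the worst case for collecting lavender tokens, every non-lavender token comes out first.
There are 40 + 21 + 27 + 41 + 15 + 21 + 23 = 188 non-lavender tokens altogether.
After those, each further token must be lavender, so 188 + 8 = 196 draws guarantee 8 lavender tokens.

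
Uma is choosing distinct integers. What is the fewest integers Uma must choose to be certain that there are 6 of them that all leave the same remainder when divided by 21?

106

By pigeonhole, the 21 residue classes mod 21 are the pigeonholes.
With 105 integers one could put 5 in each residue class and have no class reach 6.
The 106th integer pushes some class to 6, so 21·5 + 1 = 106.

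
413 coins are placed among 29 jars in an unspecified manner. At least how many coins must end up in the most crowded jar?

By pigeonhole, the 29 jars are the holes and the 413 coins are the pigeons.
If every jar held at most 14 coins, the total would be at most 29 × 14 = 406, which is less than 413.
So some jar holds at least ⌈413/29⌉ = 15 coins.

15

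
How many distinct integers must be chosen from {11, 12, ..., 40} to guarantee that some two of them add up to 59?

20

Group the elements by complementary pair {x, 59−x}: {19,40}, {20,39}, {21,38}, …, giving 11 two-element pairs and 8 integers whose partner 59−x falls outside [11,40].
By the pigeonhole principle, treating each of those 19 groups as a pigeonhole, one can pick one integer per group — 19 integers — with no two summing to 59.
The 20th integer lands in an occupied pair, forcing a sum of 59.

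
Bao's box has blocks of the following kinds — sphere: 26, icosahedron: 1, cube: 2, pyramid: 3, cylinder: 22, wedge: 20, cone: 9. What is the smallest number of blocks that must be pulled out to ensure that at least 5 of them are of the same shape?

23

An adversary could hand out at most 4 blocks per shape (icosahedron, cube, pyramid run out sooner): 4 + 1 + 2 + 3 + 4 + 4 + 4 = 22 blocks and still no shape has 5.
One more block lands in a shape already at 4, so 23 draws are enough and 22 are not.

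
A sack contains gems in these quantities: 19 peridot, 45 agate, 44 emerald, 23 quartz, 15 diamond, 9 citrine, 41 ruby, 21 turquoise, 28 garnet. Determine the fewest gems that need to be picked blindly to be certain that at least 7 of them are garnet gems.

224

In the worst case for collecting garnet gems, every non-garnet gem comes out first.
There are 19 + 45 + 44 + 23 + 15 + 9 + 41 + 21 = 217 non-garnet gems altogether.
After those, each further gem must be garnet, so 217 + 7 = 224 draws guarantee 7 garnet gems.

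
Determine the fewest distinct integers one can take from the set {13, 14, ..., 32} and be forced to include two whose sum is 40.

Two chosen integers sum to 40 exactly when both halves of some pair {x, 40−x} with 13 ≤ x ≤ 40−x ≤ 27 are chosen — 7 such pairs.
The remaining 6 elements (those with no distinct partner in range) can never complete a 40-sum, so the worst case takes all of them and one from each pair: 6 + 7 = 13.
Pigeonhole: the 14th integer has to be the second member of some pair, so 13 + 1 = 14.

14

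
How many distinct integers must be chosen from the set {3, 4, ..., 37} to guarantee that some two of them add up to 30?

A set avoiding the sum 30 can contain at most one of each pair {x, 30−x}, plus the 11 elements whose complement lies outside the range or equal to its own complement.
The integers 15, …, 37 (23 of them) are such a set: any two sum to at least 15+16 = 31 > 30.
Pigeonhole: any 24th integer completes one of the 12 pairs, so 24 choices force a sum of 30.

24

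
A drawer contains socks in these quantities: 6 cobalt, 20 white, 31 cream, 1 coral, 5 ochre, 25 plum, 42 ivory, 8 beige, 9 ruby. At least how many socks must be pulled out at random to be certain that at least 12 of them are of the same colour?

Put each drawn sock into a box by colour. The largest draw with every box below 12 takes min(count, 11) from each colour; colours with fewer than 11 contribute all they have.
Σ min(cᵢ, 11) = 6 + 11 + 11 + 1 + 5 + 11 + 11 + 8 + 9 = 73.
Draw number 73 + 1 = 74 must push one box to 12.

74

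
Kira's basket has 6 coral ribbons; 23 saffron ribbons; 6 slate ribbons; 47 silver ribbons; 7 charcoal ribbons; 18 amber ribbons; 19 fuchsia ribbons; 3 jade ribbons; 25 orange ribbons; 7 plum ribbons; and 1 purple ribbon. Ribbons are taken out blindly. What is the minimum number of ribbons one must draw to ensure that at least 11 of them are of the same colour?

81

By pigeonhole, put each drawn ribbon into a box by colour. The largest draw with every box below 11 takes min(count, 10) from each colour; colours with fewer than 10 contribute all they have.
Σ min(cᵢ, 10) = 6 + 10 + 6 + 10 + 7 + 10 + 10 + 3 + 10 + 7 + 1 = 80.
Draw number 80 + 1 = 81 must push one box to 11.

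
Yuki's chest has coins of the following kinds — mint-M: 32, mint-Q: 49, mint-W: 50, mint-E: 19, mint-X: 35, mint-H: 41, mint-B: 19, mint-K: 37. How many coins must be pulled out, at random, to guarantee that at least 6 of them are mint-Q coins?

In the worst case for collecting mint-Q coins, every non-mint-Q coin comes out first.
There are 32 + 50 + 19 + 35 + 41 + 19 + 37 = 233 non-mint-Q coins altogether.
After those, each further coin must be mint-Q, so 233 + 6 = 239 draws guarantee 6 mint-Q coins.

239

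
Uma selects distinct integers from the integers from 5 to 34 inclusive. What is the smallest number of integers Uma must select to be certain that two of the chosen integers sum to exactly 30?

21

Group the elements by complementary pair {x, 30−x}: {5,25}, {6,24}, {7,23}, …, giving 10 two-element pairs, the single value 15 (it cannot pair with itself since the integers are distinct), and 9 integers whose partner 30−x falls outside [5,34].
Pigeonhole: treating each of those 20 groups as a pigeonhole, one can pick one integer per group — 20 integers — with no two summing to 30.
The 21st integer lands in an occupied pair, forcing a sum of 30.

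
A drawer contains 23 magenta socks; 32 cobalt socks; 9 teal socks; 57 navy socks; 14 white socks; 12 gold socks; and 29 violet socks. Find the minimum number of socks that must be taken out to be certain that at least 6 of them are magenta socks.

In the worst case for collecting magenta socks, every non-magenta sock comes out first.
There are 32 + 9 + 57 + 14 + 12 + 29 = 153 non-magenta socks altogether.
After those, each further sock must be magenta, so 153 + 6 = 159 draws guarantee 6 magenta socks.

159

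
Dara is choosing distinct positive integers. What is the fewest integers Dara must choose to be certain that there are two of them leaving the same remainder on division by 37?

38

The 37 residue classes mod 37 are the pigeonholes.
With 37 integers one could put 1 in each residue class and have no class reach 2.
The 38th integer pushes some class to 2, so 37·1 + 1 = 38.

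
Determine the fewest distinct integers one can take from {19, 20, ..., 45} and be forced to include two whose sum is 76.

Group the elements by complementary pair {x, 76−x}: {31,45}, {32,44}, {33,43}, …, giving 7 two-element pairs, the single value 38 (it cannot pair with itself since the integers are distinct), and 12 integers whose partner 76−x falls outside [19,45].
Pigeonhole: treating each of those 20 groups as a pigeonhole, one can pick one integer per group — 20 integers — with no two summing to 76.
The 21st integer lands in an occupied pair, forcing a sum of 76.

21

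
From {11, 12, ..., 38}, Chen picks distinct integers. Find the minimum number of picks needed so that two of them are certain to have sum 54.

18

Group the elements by complementary pair {x, 54−x}: {16,38}, {17,37}, {18,36}, …, giving 11 two-element pairs, the single value 27 (it cannot pair with itself since the integers are distinct), and 5 integers whose partner 54−x falls outside [11,38].
Treating each of those 17 groups as a pigeonhole, one can pick one integer per group — 17 integers — with no two summing to 54.
The 18th integer lands in an occupied pair, forcing a sum of 54.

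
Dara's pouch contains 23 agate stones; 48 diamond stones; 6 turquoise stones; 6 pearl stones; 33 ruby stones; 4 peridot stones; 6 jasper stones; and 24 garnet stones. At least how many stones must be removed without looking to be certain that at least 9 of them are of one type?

55

An adversary could hand out at most 8 stones per type (4 types run out sooner): 8 + 8 + 6 + 6 + 8 + 4 + 6 + 8 = 54 stones and still no type has 9.
By the pigeonhole principle, one more stone lands in a type already at 8, so 55 draws are enough and 54 are not.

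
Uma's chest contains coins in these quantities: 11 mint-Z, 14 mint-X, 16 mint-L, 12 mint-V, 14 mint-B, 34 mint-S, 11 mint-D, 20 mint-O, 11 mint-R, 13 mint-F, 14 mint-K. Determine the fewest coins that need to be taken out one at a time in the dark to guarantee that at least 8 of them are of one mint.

78

An adversary could hand out at most 7 coins per mint: 7 + 7 + 7 + 7 + 7 + 7 + 7 + 7 + 7 + 7 + 7 = 77 coins and still no mint has 8.
One more coin lands in a mint already at 7, so 78 draws are enough and 77 are not.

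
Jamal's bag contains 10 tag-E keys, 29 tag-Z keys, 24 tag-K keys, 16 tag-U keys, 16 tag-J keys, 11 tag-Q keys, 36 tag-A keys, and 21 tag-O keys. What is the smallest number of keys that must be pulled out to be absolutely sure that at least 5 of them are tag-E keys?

In the worst case for collecting tag-E keys, every non-tag-E key comes out first.
There are 29 + 24 + 16 + 16 + 11 + 36 + 21 = 153 non-tag-E keys altogether.
After those, each further key must be tag-E, so 153 + 5 = 158 draws guarantee 5 tag-E keys.

158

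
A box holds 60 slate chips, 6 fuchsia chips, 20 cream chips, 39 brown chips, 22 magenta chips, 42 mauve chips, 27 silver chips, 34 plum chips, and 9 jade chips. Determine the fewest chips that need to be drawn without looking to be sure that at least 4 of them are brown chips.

224

In the worst case for collecting brown chips, every non-brown chip comes out first.
There are 60 + 6 + 20 + 22 + 42 + 27 + 34 + 9 = 220 non-brown chips altogether.
After those, each further chip must be brown, so 220 + 4 = 224 draws guarantee 4 brown chips.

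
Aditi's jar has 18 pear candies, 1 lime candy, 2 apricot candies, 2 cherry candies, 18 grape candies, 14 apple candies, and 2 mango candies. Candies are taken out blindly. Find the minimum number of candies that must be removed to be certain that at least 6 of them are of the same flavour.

23

Put each drawn candy into a box by flavour. The largest draw with every box below 6 takes min(count, 5) from each flavour; flavours with fewer than 5 contribute all they have.
Σ min(cᵢ, 5) = 5 + 1 + 2 + 2 + 5 + 5 + 2 = 22.
Draw number 22 + 1 = 23 must push one box to 6.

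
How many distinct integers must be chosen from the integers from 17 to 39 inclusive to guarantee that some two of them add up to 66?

Two chosen integers sum to 66 exactly when both halves of some pair {x, 66−x} with 27 ≤ x ≤ 66−x ≤ 39 are chosen — 6 such pairs.
The remaining 11 elements (those with no distinct partner in range) can never complete a 66-sum, so the worst case takes all of them and one from each pair: 11 + 6 = 17.
By pigeonhole, the 18th integer has to be the second member of some pair, so 17 + 1 = 18.

18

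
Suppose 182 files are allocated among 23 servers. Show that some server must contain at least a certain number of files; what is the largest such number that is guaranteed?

The 23 servers are the holes and the 182 files are the pigeons.
If every server held at most 7 files, the total would be at most 23 × 7 = 161, which is less than 182.
So some server holds at least ⌈182/23⌉ = 8 files.

8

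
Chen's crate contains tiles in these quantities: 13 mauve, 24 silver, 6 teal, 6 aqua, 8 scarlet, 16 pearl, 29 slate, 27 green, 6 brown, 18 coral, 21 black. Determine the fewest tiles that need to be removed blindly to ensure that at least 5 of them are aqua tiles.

173

In the worst case for collecting aqua tiles, every non-aqua tile comes out first.
There are 13 + 24 + 6 + 8 + 16 + 29 + 27 + 6 + 18 + 21 = 168 non-aqua tiles altogether.
After those, each further tile must be aqua, so 168 + 5 = 173 draws guarantee 5 aqua tiles.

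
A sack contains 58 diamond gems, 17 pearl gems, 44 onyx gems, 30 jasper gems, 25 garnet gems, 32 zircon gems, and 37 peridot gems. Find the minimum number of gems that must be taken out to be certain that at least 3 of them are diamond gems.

188

In the worst case for collecting diamond gems, every non-diamond gem comes out first.
There are 17 + 44 + 30 + 25 + 32 + 37 = 185 non-diamond gems altogether.
After those, each further gem must be diamond, so 185 + 3 = 188 draws guarantee 3 diamond gems.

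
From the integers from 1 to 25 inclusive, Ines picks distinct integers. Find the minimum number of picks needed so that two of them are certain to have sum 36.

19

Group the elements by complementary pair {x, 36−x}: {11,25}, {12,24}, {13,23}, …, giving 7 two-element pairs, the single value 18 (it cannot pair with itself since the integers are distinct), and 10 integers whose partner 36−x falls outside [1,25].
Treating each of those 18 groups as a pigeonhole, one can pick one integer per group — 18 integers — with no two summing to 36.
The 19th integer lands in an occupied pair, forcing a sum of 36.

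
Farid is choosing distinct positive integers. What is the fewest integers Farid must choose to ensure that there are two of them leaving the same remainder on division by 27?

Pigeonhole: the 27 residue classes mod 27 are the pigeonholes.
With 27 integers one could put 1 in each residue class and have no class reach 2.
The 28th integer pushes some class to 2, so 27·1 + 1 = 28.

28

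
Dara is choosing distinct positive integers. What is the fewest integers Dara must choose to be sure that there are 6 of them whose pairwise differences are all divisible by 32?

Integers whose pairwise differences are multiples of 32 are exactly those sharing a remainder mod 32. The 32 residue classes mod 32 are the pigeonholes.
With 160 integers one could put 5 in each residue class and have no class reach 6.
The 161st integer pushes some class to 6, so 32·5 + 1 = 161.

161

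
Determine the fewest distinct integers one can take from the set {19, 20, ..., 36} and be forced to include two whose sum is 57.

Two chosen integers sum to 57 exactly when both halves of some pair {x, 57−x} with 21 ≤ x ≤ 57−x ≤ 36 are chosen — 8 such pairs.
The remaining 2 elements (those with no distinct partner in range) can never complete a 57-sum, so the worst case takes all of them and one from each pair: 2 + 8 = 10.
Pigeonhole: the 11th integer has to be the second member of some pair, so 10 + 1 = 11.

11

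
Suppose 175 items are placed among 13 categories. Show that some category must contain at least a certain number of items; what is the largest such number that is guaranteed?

14

Pigeonhole: the 13 categories are the holes and the 175 items are the pigeons.
If every category held at most 13 items, the total would be at most 13 × 13 = 169, which is less than 175.
So some category holds at least ⌈175/13⌉ = 14 items.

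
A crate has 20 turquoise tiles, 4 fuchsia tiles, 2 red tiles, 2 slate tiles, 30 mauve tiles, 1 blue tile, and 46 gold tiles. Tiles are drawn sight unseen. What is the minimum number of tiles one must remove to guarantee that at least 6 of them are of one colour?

25

Pigeonhole: the 7 colours are the holes; the tiles drawn are the pigeons.
To avoid 6 of any one colour, the worst case takes at most 5 of each colour, or every tile of a colour that has fewer than 5.
That gives 5 + 4 + 2 + 2 + 5 + 1 + 5 = 24 tiles with no colour reaching 6.
The next tile forces some colour to 6, so 24 + 1 = 25.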